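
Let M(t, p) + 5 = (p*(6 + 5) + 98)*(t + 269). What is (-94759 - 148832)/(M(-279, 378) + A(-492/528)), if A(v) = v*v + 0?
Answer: 157197392/27468053 ≈ 5.7229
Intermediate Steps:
A(v) = v² (A(v) = v² + 0 = v²)
M(t, p) = -5 + (98 + 11*p)*(269 + t) (M(t, p) = -5 + (p*(6 + 5) + 98)*(t + 269) = -5 + (p*11 + 98)*(269 + t) = -5 + (11*p + 98)*(269 + t) = -5 + (98 + 11*p)*(269 + t))
(-94759 - 148832)/(M(-279, 378) + A(-492/528)) = (-94759 - 148832)/((26357 + 98*(-279) + 2959*378 + 11*378*(-279)) + (-492/528)²) = -243591/((26357 - 27342 + 1118502 - 1160082) + (-492*1/528)²) = -243591/(-42565 + (-41/44)²) = -243591/(-42565 + 1681/1936) = -243591/(-82404159/1936) = -243591*(-1936/82404159) = 157197392/27468053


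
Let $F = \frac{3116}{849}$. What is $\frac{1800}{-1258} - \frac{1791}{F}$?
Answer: $- \frac{959236011}{1959964} \approx -489.42$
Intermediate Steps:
$F = \frac{3116}{849}$ ($F = 3116 \cdot \frac{1}{849} = \frac{3116}{849} \approx 3.6702$)
$\frac{1800}{-1258} - \frac{1791}{F} = \frac{1800}{-1258} - \frac{1791}{\frac{3116}{849}} = 1800 \left(- \frac{1}{1258}\right) - \frac{1520559}{3116} = - \frac{900}{629} - \frac{1520559}{3116} = - \frac{959236011}{1959964}$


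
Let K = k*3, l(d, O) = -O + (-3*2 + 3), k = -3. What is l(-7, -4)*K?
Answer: -9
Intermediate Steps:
l(d, O) = -3 - O (l(d, O) = -O + (-6 + 3) = -O - 3 = -3 - O)
K = -9 (K = -3*3 = -9)
l(-7, -4)*K = (-3 - 1*(-4))*(-9) = (-3 + 4)*(-9) = 1*(-9) = -9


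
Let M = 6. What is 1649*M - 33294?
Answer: -23400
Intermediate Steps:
1649*M - 33294 = 1649*6 - 33294 = 9894 - 33294 = -23400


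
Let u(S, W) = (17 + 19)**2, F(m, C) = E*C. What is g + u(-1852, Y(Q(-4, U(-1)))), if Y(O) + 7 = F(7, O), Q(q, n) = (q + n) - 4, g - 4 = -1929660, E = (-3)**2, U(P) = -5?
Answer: -1928360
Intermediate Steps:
E = 9
g = -1929656 (g = 4 - 1929660 = -1929656)
Q(q, n) = -4 + n + q (Q(q, n) = (n + q) - 4 = -4 + n + q)
F(m, C) = 9*C
Y(O) = -7 + 9*O
u(S, W) = 1296 (u(S, W) = 36**2 = 1296)
g + u(-1852, Y(Q(-4, U(-1)))) = -1929656 + 1296 = -1928360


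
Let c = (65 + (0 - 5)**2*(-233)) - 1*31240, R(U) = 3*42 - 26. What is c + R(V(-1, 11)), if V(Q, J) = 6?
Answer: -36900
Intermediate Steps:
R(U) = 100 (R(U) = 126 - 26 = 100)
c = -37000 (c = (65 + (-5)**2*(-233)) - 31240 = (65 + 25*(-233)) - 31240 = (65 - 5825) - 31240 = -5760 - 31240 = -37000)
c + R(V(-1, 11)) = -37000 + 100 = -36900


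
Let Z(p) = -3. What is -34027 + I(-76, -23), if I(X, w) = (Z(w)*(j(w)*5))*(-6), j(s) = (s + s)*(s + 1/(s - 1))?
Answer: 122731/2 ≈ 61366.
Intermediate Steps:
j(s) = 2*s*(s + 1/(-1 + s)) (j(s) = (2*s)*(s + 1/(-1 + s)) = 2*s*(s + 1/(-1 + s)))
I(X, w) = 180*w*(1 + w² - w)/(-1 + w) (I(X, w) = -3*2*w*(1 + w² - w)/(-1 + w)*5*(-6) = -30*w*(1 + w² - w)/(-1 + w)*(-6) = 180*w*(1 + w² - w)/(-1 + w))
-34027 + I(-76, -23) = -34027 + 180*(-23)*(1 + (-23)² - 1*(-23))/(-1 - 23) = -34027 + 180*(-23)*(1 + 529 + 23)/(-24) = -34027 + 180*(-23)*(-1/24)*553 = -34027 + 190785/2 = 122731/2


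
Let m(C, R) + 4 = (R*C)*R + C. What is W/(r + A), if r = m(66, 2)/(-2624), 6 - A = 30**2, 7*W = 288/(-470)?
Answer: 188928/1929734695 ≈ 9.7904e-5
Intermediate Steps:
W = -144/1645 (W = (288/(-470))/7 = (288*(-1/470))/7 = (1/7)*(-144/235) = -144/1645 ≈ -0.087538)
m(C, R) = -4 + C + C*R**2 (m(C, R) = -4 + ((R*C)*R + C) = -4 + ((C*R)*R + C) = -4 + (C*R**2 + C) = -4 + (C + C*R**2) = -4 + C + C*R**2)
A = -894 (A = 6 - 1*30**2 = 6 - 1*900 = 6 - 900 = -894)
r = -163/1312 (r = (-4 + 66 + 66*2**2)/(-2624) = (-4 + 66 + 66*4)*(-1/2624) = (-4 + 66 + 264)*(-1/2624) = 326*(-1/2624) = -163/1312 ≈ -0.12424)
W/(r + A) = -144/(1645*(-163/1312 - 894)) = -144/(1645*(-1173091/1312)) = -144/1645*(-1312/1173091) = 188928/1929734695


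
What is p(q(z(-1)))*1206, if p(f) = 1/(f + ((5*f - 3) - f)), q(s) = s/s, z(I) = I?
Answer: 603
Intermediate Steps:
q(s) = 1
p(f) = 1/(-3 + 5*f) (p(f) = 1/(f + ((-3 + 5*f) - f)) = 1/(f + (-3 + 4*f)) = 1/(-3 + 5*f))
p(q(z(-1)))*1206 = 1206/(-3 + 5*1) = 1206/(-3 + 5) = 1206/2 = (½)*1206 = 603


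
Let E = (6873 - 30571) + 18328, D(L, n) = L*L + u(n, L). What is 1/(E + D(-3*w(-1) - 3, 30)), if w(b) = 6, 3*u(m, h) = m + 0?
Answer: -1/4919 ≈ -0.00020329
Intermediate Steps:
u(m, h) = m/3 (u(m, h) = (m + 0)/3 = m/3)
D(L, n) = L**2 + n/3 (D(L, n) = L*L + n/3 = L**2 + n/3)
E = -5370 (E = -23698 + 18328 = -5370)
1/(E + D(-3*w(-1) - 3, 30)) = 1/(-5370 + ((-3*6 - 3)**2 + (1/3)*30)) = 1/(-5370 + ((-18 - 3)**2 + 10)) = 1/(-5370 + ((-21)**2 + 10)) = 1/(-5370 + (441 + 10)) = 1/(-5370 + 451) = 1/(-4919) = -1/4919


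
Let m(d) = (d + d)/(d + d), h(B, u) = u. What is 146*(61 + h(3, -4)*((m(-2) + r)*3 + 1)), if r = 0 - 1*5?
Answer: 15330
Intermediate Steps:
m(d) = 1 (m(d) = (2*d)/((2*d)) = (2*d)*(1/(2*d)) = 1)
r = -5 (r = 0 - 5 = -5)
146*(61 + h(3, -4)*((m(-2) + r)*3 + 1)) = 146*(61 - 4*((1 - 5)*3 + 1)) = 146*(61 - 4*(-4*3 + 1)) = 146*(61 - 4*(-12 + 1)) = 146*(61 - 4*(-11)) = 146*(61 + 44) = 146*105 = 15330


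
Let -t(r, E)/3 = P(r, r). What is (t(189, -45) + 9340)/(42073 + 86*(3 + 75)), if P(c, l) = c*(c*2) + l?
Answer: -205553/48781 ≈ -4.2138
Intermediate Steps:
P(c, l) = l + 2*c**2 (P(c, l) = c*(2*c) + l = 2*c**2 + l = l + 2*c**2)
t(r, E) = -6*r**2 - 3*r (t(r, E) = -3*(r + 2*r**2) = -6*r**2 - 3*r)
(t(189, -45) + 9340)/(42073 + 86*(3 + 75)) = (3*189*(-1 - 2*189) + 9340)/(42073 + 86*(3 + 75)) = (3*189*(-1 - 378) + 9340)/(42073 + 86*78) = (3*189*(-379) + 9340)/(42073 + 6708) = (-214893 + 9340)/48781 = -205553*1/48781 = -205553/48781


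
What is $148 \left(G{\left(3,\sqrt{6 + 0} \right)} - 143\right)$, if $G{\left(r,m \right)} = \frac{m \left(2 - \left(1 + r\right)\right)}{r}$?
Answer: $-21164 - \frac{296 \sqrt{6}}{3} \approx -21406.0$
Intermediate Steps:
$G{\left(r,m \right)} = \frac{m \left(1 - r\right)}{r}$
$148 \left(G{\left(3,\sqrt{6 + 0} \right)} - 143\right) = 148 \left(\left(- \sqrt{6 + 0} + \frac{\sqrt{6 + 0}}{3}\right) - 143\right) = 148 \left(\left(- \sqrt{6} + \sqrt{6} \cdot \frac{1}{3}\right) - 143\right) = 148 \left(\left(- \sqrt{6} + \frac{\sqrt{6}}{3}\right) - 143\right) = 148 \left(- \frac{2 \sqrt{6}}{3} - 143\right) = 148 \left(-143 - \frac{2 \sqrt{6}}{3}\right) = -21164 - \frac{296 \sqrt{6}}{3}$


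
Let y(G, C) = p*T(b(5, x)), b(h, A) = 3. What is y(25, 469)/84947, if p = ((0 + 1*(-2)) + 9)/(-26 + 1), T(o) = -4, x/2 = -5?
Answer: 28/2123675 ≈ 1.3185e-5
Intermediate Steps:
x = -10 (x = 2*(-5) = -10)
p = -7/25 (p = ((0 - 2) + 9)/(-25) = (-2 + 9)*(-1/25) = 7*(-1/25) = -7/25 ≈ -0.28000)
y(G, C) = 28/25 (y(G, C) = -7/25*(-4) = 28/25)
y(25, 469)/84947 = (28/25)/84947 = (28/25)*(1/84947) = 28/2123675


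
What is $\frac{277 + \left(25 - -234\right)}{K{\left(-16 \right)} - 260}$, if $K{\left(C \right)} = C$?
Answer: $- \frac{134}{69} \approx -1.942$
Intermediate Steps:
$\frac{277 + \left(25 - -234\right)}{K{\left(-16 \right)} - 260} = \frac{277 + \left(25 - -234\right)}{-16 - 260} = \frac{277 + \left(25 + 234\right)}{-276} = \left(277 + 259\right) \left(- \frac{1}{276}\right) = 536 \left(- \frac{1}{276}\right) = - \frac{134}{69}$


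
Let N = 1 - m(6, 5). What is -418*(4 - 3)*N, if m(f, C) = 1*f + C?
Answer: 4180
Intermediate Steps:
m(f, C) = C + f (m(f, C) = f + C = C + f)
N = -10 (N = 1 - (5 + 6) = 1 - 1*11 = 1 - 11 = -10)
-418*(4 - 3)*N = -418*(4 - 3)*(-10) = -418*(-10) = 4180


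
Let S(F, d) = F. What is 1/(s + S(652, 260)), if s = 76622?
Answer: 1/77274 ≈ 1.2941e-5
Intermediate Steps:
1/(s + S(652, 260)) = 1/(76622 + 652) = 1/77274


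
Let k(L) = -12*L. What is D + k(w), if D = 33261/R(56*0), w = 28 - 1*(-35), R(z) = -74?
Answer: -89205/74 ≈ -1205.5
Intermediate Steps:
w = 63 (w = 28 + 35 = 63)
D = -33261/74 (D = 33261/(-74) = 33261*(-1/74) = -33261/74 ≈ -449.47)
D + k(w) = -33261/74 - 12*63 = -33261/74 - 756 = -89205/74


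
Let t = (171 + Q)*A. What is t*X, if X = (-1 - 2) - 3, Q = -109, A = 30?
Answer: -11160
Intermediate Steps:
X = -6 (X = -3 - 3 = -6)
t = 1860 (t = (171 - 109)*30 = 62*30 = 1860)
t*X = 1860*(-6) = -11160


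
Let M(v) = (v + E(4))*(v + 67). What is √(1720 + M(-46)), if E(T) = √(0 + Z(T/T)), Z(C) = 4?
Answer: 2*√199 ≈ 28.213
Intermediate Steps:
E(T) = 2 (E(T) = √(0 + 4) = √4 = 2)
M(v) = (2 + v)*(67 + v) (M(v) = (v + 2)*(v + 67) = (2 + v)*(67 + v))
√(1720 + M(-46)) = √(1720 + (134 + (-46)² + 69*(-46))) = √(1720 + (134 + 2116 - 3174)) = √(1720 - 924) = √796 = 2*√199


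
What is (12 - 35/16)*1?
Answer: 157/16 ≈ 9.8125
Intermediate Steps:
(12 - 35/16)*1 = (157/16)*1 = 157/16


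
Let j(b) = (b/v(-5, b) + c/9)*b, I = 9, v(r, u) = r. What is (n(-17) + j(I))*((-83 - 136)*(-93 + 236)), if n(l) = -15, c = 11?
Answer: 3163017/5 ≈ 6.3260e+5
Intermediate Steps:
j(b) = b*(11/9 - b/5) (j(b) = (b/(-5) + 11/9)*b = (b*(-⅕) + 11*(⅑))*b = (-b/5 + 11/9)*b = (11/9 - b/5)*b = b*(11/9 - b/5))
(n(-17) + j(I))*((-83 - 136)*(-93 + 236)) = (-15 + (1/45)*9*(55 - 9*9))*((-83 - 136)*(-93 + 236)) = (-15 + (1/45)*9*(55 - 81))*(-219*143) = (-15 + (1/45)*9*(-26))*(-31317) = (-15 - 26/5)*(-31317) = -101/5*(-31317) = 3163017/5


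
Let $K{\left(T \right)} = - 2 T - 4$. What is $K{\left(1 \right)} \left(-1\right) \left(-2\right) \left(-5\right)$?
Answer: $60$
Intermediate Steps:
$K{\left(T \right)} = -4 - 2 T$ ($K{\left(T \right)} = - 2 T - 4 = -4 - 2 T$)
$K{\left(1 \right)} \left(-1\right) \left(-2\right) \left(-5\right) = \left(-4 - 2\right) \left(-1\right) \left(-2\right) \left(-5\right) = \left(-4 - 2\right) 2 \left(-5\right) = \left(-6\right) \left(-10\right) = 60$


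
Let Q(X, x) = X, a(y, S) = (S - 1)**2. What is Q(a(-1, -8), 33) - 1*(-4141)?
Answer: 4222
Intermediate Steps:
a(y, S) = (-1 + S)**2
Q(a(-1, -8), 33) - 1*(-4141) = (-1 - 8)**2 - 1*(-4141) = (-9)**2 + 4141 = 81 + 4141 = 4222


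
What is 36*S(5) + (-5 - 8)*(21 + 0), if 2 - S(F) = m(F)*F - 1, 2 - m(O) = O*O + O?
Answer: 4875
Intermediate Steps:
m(O) = 2 - O - O**2 (m(O) = 2 - (O*O + O) = 2 - (O**2 + O) = 2 - (O + O**2) = 2 + (-O - O**2) = 2 - O - O**2)
S(F) = 3 - F*(2 - F - F**2) (S(F) = 2 - ((2 - F - F**2)*F - 1) = 2 - (F*(2 - F - F**2) - 1) = 2 - (-1 + F*(2 - F - F**2)) = 2 + (1 - F*(2 - F - F**2)) = 3 - F*(2 - F - F**2))
36*S(5) + (-5 - 8)*(21 + 0) = 36*(3 + 5*(-2 + 5 + 5**2)) + (-5 - 8)*(21 + 0) = 36*(3 + 5*(-2 + 5 + 25)) - 13*21 = 36*(3 + 5*28) - 273 = 36*(3 + 140) - 273 = 36*143 - 273 = 5148 - 273 = 4875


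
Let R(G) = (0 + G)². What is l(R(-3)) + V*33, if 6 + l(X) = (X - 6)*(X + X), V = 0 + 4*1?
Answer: 180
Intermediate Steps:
V = 4 (V = 0 + 4 = 4)
R(G) = G²
l(X) = -6 + 2*X*(-6 + X) (l(X) = -6 + (X - 6)*(X + X) = -6 + (-6 + X)*(2*X) = -6 + 2*X*(-6 + X))
l(R(-3)) + V*33 = (-6 - 12*(-3)² + 2*((-3)²)²) + 4*33 = (-6 - 12*9 + 2*9²) + 132 = (-6 - 108 + 2*81) + 132 = (-6 - 108 + 162) + 132 = 48 + 132 = 180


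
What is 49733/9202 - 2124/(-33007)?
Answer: 1661082179/303730414 ≈ 5.4689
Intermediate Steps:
49733/9202 - 2124/(-33007) = 49733*(1/9202) - 2124*(-1/33007) = 49733/9202 + 2124/33007 = 1661082179/303730414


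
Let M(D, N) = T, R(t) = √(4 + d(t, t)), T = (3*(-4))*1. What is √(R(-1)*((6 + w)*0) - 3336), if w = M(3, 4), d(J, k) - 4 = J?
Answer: 2*I*√834 ≈ 57.758*I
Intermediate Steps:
T = -12 (T = -12*1 = -12)
d(J, k) = 4 + J
R(t) = √(8 + t) (R(t) = √(4 + (4 + t)) = √(8 + t))
M(D, N) = -12
w = -12
√(R(-1)*((6 + w)*0) - 3336) = √(√(8 - 1)*((6 - 12)*0) - 3336) = √(√7*(-6*0) - 3336) = √(√7*0 - 3336) = √(0 - 3336) = √(-3336) = 2*I*√834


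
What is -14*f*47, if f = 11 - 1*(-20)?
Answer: -20398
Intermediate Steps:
f = 31 (f = 11 + 20 = 31)
-14*f*47 = -14*31*47 = -434*47 = -20398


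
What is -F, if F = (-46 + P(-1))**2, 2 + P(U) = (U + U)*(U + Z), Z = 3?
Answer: -2704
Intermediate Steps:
P(U) = -2 + 2*U*(3 + U) (P(U) = -2 + (U + U)*(U + 3) = -2 + (2*U)*(3 + U) = -2 + 2*U*(3 + U))
F = 2704 (F = (-46 + (-2 + 2*(-1)**2 + 6*(-1)))**2 = (-46 + (-2 + 2*1 - 6))**2 = (-46 + (-2 + 2 - 6))**2 = (-46 - 6)**2 = (-52)**2 = 2704)
-F = -1*2704 = -2704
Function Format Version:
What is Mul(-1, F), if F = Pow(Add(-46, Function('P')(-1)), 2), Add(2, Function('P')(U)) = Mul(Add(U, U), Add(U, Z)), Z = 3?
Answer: -2704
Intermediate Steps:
Function('P')(U) = Add(-2, Mul(2, U, Add(3, U))) (Function('P')(U) = Add(-2, Mul(Add(U, U), Add(U, 3))) = Add(-2, Mul(Mul(2, U), Add(3, U))) = Add(-2, Mul(2, U, Add(3, U))))
F = 2704 (F = Pow(Add(-46, Add(-2, Mul(2, Pow(-1, 2)), Mul(6, -1))), 2) = Pow(Add(-46, Add(-2, Mul(2, 1), -6)), 2) = Pow(Add(-46, Add(-2, 2, -6)), 2) = Pow(Add(-46, -6), 2) = Pow(-52, 2) = 2704)
Mul(-1, F) = Mul(-1, 2704) = -2704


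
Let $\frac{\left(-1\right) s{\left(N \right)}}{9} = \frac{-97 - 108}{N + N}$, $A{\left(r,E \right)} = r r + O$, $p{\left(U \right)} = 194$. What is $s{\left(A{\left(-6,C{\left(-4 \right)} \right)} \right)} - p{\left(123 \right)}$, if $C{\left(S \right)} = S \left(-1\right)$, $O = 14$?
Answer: $- \frac{3511}{20} \approx -175.55$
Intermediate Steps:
$C{\left(S \right)} = - S$
$A{\left(r,E \right)} = 14 + r^{2}$ ($A{\left(r,E \right)} = r r + 14 = r^{2} + 14 = 14 + r^{2}$)
$s{\left(N \right)} = \frac{1845}{2 N}$ ($s{\left(N \right)} = - 9 \frac{-97 - 108}{N + N} = - 9 \left(- \frac{205}{2 N}\right) = \frac{1845}{2 N}$)
$s{\left(A{\left(-6,C{\left(-4 \right)} \right)} \right)} - p{\left(123 \right)} = \frac{1845}{2 \left(14 + \left(-6\right)^{2}\right)} - 194 = \frac{1845}{2 \left(14 + 36\right)} - 194 = \frac{1845}{2 \cdot 50} - 194 = \frac{1845}{2} \cdot \frac{1}{50} - 194 = \frac{369}{20} - 194 = - \frac{3511}{20}$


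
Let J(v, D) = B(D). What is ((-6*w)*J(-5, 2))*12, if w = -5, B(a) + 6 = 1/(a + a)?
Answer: -2070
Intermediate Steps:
B(a) = -6 + 1/(2*a) (B(a) = -6 + 1/(a + a) = -6 + 1/(2*a))
J(v, D) = -6 + 1/(2*D)
((-6*w)*J(-5, 2))*12 = ((-6*(-5))*(-6 + (½)/2))*12 = (30*(-6 + (½)*(½)))*12 = (30*(-6 + ¼))*12 = (30*(-23/4))*12 = -345/2*12 = -2070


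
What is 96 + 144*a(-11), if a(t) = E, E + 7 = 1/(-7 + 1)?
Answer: -936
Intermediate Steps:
E = -43/6 (E = -7 + 1/(-7 + 1) = -7 + 1/(-6) = -7 - ⅙ = -43/6 ≈ -7.1667)
a(t) = -43/6
96 + 144*a(-11) = 96 + 144*(-43/6) = 96 - 1032 = -936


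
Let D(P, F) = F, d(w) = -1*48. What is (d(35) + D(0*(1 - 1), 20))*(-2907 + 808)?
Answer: 58772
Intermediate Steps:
d(w) = -48
(d(35) + D(0*(1 - 1), 20))*(-2907 + 808) = (-48 + 20)*(-2907 + 808) = -28*(-2099) = 58772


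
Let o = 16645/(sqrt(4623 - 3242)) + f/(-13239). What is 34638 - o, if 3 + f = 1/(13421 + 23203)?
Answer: 16794758470897/484865136 - 16645*sqrt(1381)/1381 ≈ 34190.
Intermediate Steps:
f = -109871/36624 (f = -3 + 1/(13421 + 23203) = -3 + 1/36624 = -109871/36624 ≈ -3.0000)
o = 109871/484865136 + 16645*sqrt(1381)/1381 (o = 16645/(sqrt(4623 - 3242)) - 109871/36624/(-13239) = 16645/(sqrt(1381)) - 109871/36624*(-1/13239) = 16645*(sqrt(1381)/1381) + 109871/484865136 = 16645*sqrt(1381)/1381 + 109871/484865136 = 109871/484865136 + 16645*sqrt(1381)/1381 ≈ 447.91)
34638 - o = 34638 - (109871/484865136 + 16645*sqrt(1381)/1381) = 34638 + (-109871/484865136 - 16645*sqrt(1381)/1381) = 16794758470897/484865136 - 16645*sqrt(1381)/1381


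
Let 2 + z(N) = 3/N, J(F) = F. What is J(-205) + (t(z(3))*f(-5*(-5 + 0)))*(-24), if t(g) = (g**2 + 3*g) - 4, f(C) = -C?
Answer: -3805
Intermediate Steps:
z(N) = -2 + 3/N
t(g) = -4 + g**2 + 3*g
J(-205) + (t(z(3))*f(-5*(-5 + 0)))*(-24) = -205 + ((-4 + (-2 + 3/3)**2 + 3*(-2 + 3/3))*(-(-5)*(-5 + 0)))*(-24) = -205 + ((-4 + (-2 + 3*(1/3))**2 + 3*(-2 + 3*(1/3)))*(-(-5)*(-5)))*(-24) = -205 + ((-4 + (-2 + 1)**2 + 3*(-2 + 1))*(-1*25))*(-24) = -205 + ((-4 + (-1)**2 + 3*(-1))*(-25))*(-24) = -205 + ((-4 + 1 - 3)*(-25))*(-24) = -205 - 6*(-25)*(-24) = -205 + 150*(-24) = -205 - 3600 = -3805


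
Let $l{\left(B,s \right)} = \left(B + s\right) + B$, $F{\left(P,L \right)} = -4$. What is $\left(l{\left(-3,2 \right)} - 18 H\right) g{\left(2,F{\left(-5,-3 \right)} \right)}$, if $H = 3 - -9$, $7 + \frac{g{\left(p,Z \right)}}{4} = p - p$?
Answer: $6160$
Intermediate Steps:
$g{\left(p,Z \right)} = -28$ ($g{\left(p,Z \right)} = -28 + 4 \left(p - p\right) = -28 + 4 \cdot 0 = -28 + 0 = -28$)
$H = 12$ ($H = 3 + 9 = 12$)
$l{\left(B,s \right)} = s + 2 B$
$\left(l{\left(-3,2 \right)} - 18 H\right) g{\left(2,F{\left(-5,-3 \right)} \right)} = \left(\left(2 + 2 \left(-3\right)\right) - 216\right) \left(-28\right) = \left(\left(2 - 6\right) - 216\right) \left(-28\right) = \left(-4 - 216\right) \left(-28\right) = \left(-220\right) \left(-28\right) = 6160$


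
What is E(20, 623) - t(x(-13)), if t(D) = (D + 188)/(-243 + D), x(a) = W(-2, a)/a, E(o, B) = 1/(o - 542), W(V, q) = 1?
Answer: 636043/824760 ≈ 0.77119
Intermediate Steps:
E(o, B) = 1/(-542 + o)
x(a) = 1/a
t(D) = (188 + D)/(-243 + D)
E(20, 623) - t(x(-13)) = 1/(-542 + 20) - (188 + 1/(-13))/(-243 + 1/(-13)) = 1/(-522) - (188 - 1/13)/(-243 - 1/13) = -1/522 - 2443/((-3160/13)*13) = -1/522 - (-13)*2443/(3160*13) = -1/522 - 1*(-2443/3160) = -1/522 + 2443/3160 = 636043/824760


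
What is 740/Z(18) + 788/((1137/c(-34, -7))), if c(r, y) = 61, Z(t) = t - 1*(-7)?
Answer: 408616/5685 ≈ 71.876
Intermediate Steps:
Z(t) = 7 + t (Z(t) = t + 7 = 7 + t)
740/Z(18) + 788/((1137/c(-34, -7))) = 740/(7 + 18) + 788/((1137/61)) = 740/25 + 788/((1137*(1/61))) = 740*(1/25) + 788/(1137/61) = 148/5 + 788*(61/1137) = 148/5 + 48068/1137 = 408616/5685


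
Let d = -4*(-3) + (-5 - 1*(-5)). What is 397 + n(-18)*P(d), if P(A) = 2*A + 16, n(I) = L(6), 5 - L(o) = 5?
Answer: 397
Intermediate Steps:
L(o) = 0 (L(o) = 5 - 1*5 = 5 - 5 = 0)
n(I) = 0
d = 12 (d = 12 + (-5 + 5) = 12 + 0 = 12)
P(A) = 16 + 2*A
397 + n(-18)*P(d) = 397 + 0*(16 + 2*12) = 397 + 0*(16 + 24) = 397 + 0*40 = 397 + 0 = 397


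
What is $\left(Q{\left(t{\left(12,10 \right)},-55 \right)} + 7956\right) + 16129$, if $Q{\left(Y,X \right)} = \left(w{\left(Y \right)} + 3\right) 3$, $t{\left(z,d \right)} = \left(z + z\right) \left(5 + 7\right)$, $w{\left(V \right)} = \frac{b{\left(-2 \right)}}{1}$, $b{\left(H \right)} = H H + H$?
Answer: $24100$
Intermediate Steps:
$b{\left(H \right)} = H + H^{2}$ ($b{\left(H \right)} = H^{2} + H = H + H^{2}$)
$w{\left(V \right)} = 2$ ($w{\left(V \right)} = \frac{\left(-2\right) \left(1 - 2\right)}{1} = \left(-2\right) \left(-1\right) 1 = 2 \cdot 1 = 2$)
$t{\left(z,d \right)} = 24 z$ ($t{\left(z,d \right)} = 2 z 12 = 24 z$)
$Q{\left(Y,X \right)} = 15$ ($Q{\left(Y,X \right)} = \left(2 + 3\right) 3 = 5 \cdot 3 = 15$)
$\left(Q{\left(t{\left(12,10 \right)},-55 \right)} + 7956\right) + 16129 = \left(15 + 7956\right) + 16129 = 7971 + 16129 = 24100$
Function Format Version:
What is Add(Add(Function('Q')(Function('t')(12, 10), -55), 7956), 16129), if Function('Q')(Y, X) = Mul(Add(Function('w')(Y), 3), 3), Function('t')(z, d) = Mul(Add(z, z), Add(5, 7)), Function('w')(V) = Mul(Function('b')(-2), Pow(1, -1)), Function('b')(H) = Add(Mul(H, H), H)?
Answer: 24100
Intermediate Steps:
Function('b')(H) = Add(H, Pow(H, 2)) (Function('b')(H) = Add(Pow(H, 2), H) = Add(H, Pow(H, 2)))
Function('w')(V) = 2 (Function('w')(V) = Mul(Mul(-2, Add(1, -2)), Pow(1, -1)) = Mul(Mul(-2, -1), 1) = Mul(2, 1) = 2)
Function('t')(z, d) = Mul(24, z) (Function('t')(z, d) = Mul(Mul(2, z), 12) = Mul(24, z))
Function('Q')(Y, X) = 15 (Function('Q')(Y, X) = Mul(Add(2, 3), 3) = Mul(5, 3) = 15)
Add(Add(Function('Q')(Function('t')(12, 10), -55), 7956), 16129) = Add(Add(15, 7956), 16129) = Add(7971, 16129) = 24100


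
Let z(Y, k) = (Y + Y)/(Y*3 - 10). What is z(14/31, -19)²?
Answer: 49/4489 ≈ 0.010916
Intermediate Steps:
z(Y, k) = 2*Y/(-10 + 3*Y) (z(Y, k) = (2*Y)/(3*Y - 10) = (2*Y)/(-10 + 3*Y) = 2*Y/(-10 + 3*Y))
z(14/31, -19)² = (2*(14/31)/(-10 + 3*(14/31)))² = (2*(14/31)/(-10 + 42/31))² = (2*(14/31)/(-268/31))² = (2*(14/31)*(-31/268))² = (-7/67)² = 49/4489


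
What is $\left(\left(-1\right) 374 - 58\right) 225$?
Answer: $-97200$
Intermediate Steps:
$\left(\left(-1\right) 374 - 58\right) 225 = \left(-374 - 58\right) 225 = \left(-432\right) 225 = -97200$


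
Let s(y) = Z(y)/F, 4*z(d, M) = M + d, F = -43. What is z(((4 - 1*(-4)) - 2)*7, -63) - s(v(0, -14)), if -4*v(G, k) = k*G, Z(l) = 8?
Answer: -871/172 ≈ -5.0639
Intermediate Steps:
v(G, k) = -G*k/4 (v(G, k) = -k*G/4 = -G*k/4)
z(d, M) = M/4 + d/4 (z(d, M) = (M + d)/4 = M/4 + d/4)
s(y) = -8/43 (s(y) = 8/(-43) = 8*(-1/43) = -8/43)
z(((4 - 1*(-4)) - 2)*7, -63) - s(v(0, -14)) = ((1/4)*(-63) + (((4 - 1*(-4)) - 2)*7)/4) - 1*(-8/43) = (-63/4 + (((4 + 4) - 2)*7)/4) + 8/43 = (-63/4 + ((8 - 2)*7)/4) + 8/43 = (-63/4 + (6*7)/4) + 8/43 = (-63/4 + (1/4)*42) + 8/43 = (-63/4 + 21/2) + 8/43 = -21/4 + 8/43 = -871/172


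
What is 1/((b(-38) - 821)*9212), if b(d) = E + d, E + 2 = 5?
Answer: -1/7885472 ≈ -1.2682e-7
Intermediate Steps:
E = 3 (E = -2 + 5 = 3)
b(d) = 3 + d
1/((b(-38) - 821)*9212) = 1/(((3 - 38) - 821)*9212) = (1/9212)/(-35 - 821) = (1/9212)/(-856) = -1/856*1/9212 = -1/7885472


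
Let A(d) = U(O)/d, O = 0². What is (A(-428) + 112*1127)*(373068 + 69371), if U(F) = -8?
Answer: 5975567860830/107 ≈ 5.5846e+10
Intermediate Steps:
O = 0
A(d) = -8/d
(A(-428) + 112*1127)*(373068 + 69371) = (-8/(-428) + 112*1127)*(373068 + 69371) = (-8*(-1/428) + 126224)*442439 = (2/107 + 126224)*442439 = (13505970/107)*442439 = 5975567860830/107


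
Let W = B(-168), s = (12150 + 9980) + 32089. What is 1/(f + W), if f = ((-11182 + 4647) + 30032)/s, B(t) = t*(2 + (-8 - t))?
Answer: -54219/1475600807 ≈ -3.6744e-5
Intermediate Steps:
B(t) = t*(-6 - t)
s = 54219 (s = 22130 + 32089 = 54219)
W = -27216 (W = -1*(-168)*(6 - 168) = -1*(-168)*(-162) = -27216)
f = 23497/54219 (f = ((-11182 + 4647) + 30032)/54219 = (-6535 + 30032)*(1/54219) = 23497*(1/54219) = 23497/54219 ≈ 0.43337)
1/(f + W) = 1/(23497/54219 - 27216) = 1/(-1475600807/54219) = -54219/1475600807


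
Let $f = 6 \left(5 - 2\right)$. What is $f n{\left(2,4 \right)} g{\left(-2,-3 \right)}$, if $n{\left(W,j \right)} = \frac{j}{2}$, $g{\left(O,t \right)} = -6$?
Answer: $-216$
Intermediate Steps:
$f = 18$ ($f = 6 \cdot 3 = 18$)
$n{\left(W,j \right)} = \frac{j}{2}$ ($n{\left(W,j \right)} = j \frac{1}{2} = \frac{j}{2}$)
$f n{\left(2,4 \right)} g{\left(-2,-3 \right)} = 18 \cdot \frac{1}{2} \cdot 4 \left(-6\right) = 18 \cdot 2 \left(-6\right) = 36 \left(-6\right) = -216$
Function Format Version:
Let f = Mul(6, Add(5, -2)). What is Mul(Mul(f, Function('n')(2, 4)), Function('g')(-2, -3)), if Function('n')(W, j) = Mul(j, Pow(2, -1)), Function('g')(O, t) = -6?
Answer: -216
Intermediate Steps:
f = 18 (f = Mul(6, 3) = 18)
Function('n')(W, j) = Mul(Rational(1, 2), j) (Function('n')(W, j) = Mul(j, Rational(1, 2)) = Mul(Rational(1, 2), j))
Mul(Mul(f, Function('n')(2, 4)), Function('g')(-2, -3)) = Mul(Mul(18, Mul(Rational(1, 2), 4)), -6) = Mul(Mul(18, 2), -6) = Mul(36, -6) = -216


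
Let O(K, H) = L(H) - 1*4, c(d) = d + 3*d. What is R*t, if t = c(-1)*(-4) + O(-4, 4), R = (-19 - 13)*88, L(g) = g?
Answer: -45056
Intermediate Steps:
c(d) = 4*d
R = -2816 (R = -32*88 = -2816)
O(K, H) = -4 + H (O(K, H) = H - 1*4 = H - 4 = -4 + H)
t = 16 (t = (4*(-1))*(-4) + (-4 + 4) = -4*(-4) + 0 = 16 + 0 = 16)
R*t = -2816*16 = -45056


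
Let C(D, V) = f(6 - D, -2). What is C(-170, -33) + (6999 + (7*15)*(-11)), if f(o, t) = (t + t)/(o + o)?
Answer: 514271/88 ≈ 5844.0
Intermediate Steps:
f(o, t) = t/o (f(o, t) = (2*t)/((2*o)) = (2*t)*(1/(2*o)) = t/o)
C(D, V) = -2/(6 - D)
C(-170, -33) + (6999 + (7*15)*(-11)) = 2/(-6 - 170) + (6999 + (7*15)*(-11)) = 2/(-176) + (6999 + 105*(-11)) = 2*(-1/176) + (6999 - 1155) = -1/88 + 5844 = 514271/88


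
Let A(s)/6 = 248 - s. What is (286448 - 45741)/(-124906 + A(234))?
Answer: -240707/124822 ≈ -1.9284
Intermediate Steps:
A(s) = 1488 - 6*s (A(s) = 6*(248 - s) = 1488 - 6*s)
(286448 - 45741)/(-124906 + A(234)) = (286448 - 45741)/(-124906 + (1488 - 6*234)) = 240707/(-124906 + (1488 - 1404)) = 240707/(-124906 + 84) = 240707/(-124822) = 240707*(-1/124822) = -240707/124822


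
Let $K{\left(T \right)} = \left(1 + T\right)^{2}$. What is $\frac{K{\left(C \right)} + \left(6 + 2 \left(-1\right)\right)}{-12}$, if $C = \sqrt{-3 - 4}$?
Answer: $\frac{1}{6} - \frac{i \sqrt{7}}{6} \approx 0.16667 - 0.44096 i$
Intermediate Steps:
$C = i \sqrt{7}$ ($C = \sqrt{-7} = i \sqrt{7} \approx 2.6458 i$)
$\frac{K{\left(C \right)} + \left(6 + 2 \left(-1\right)\right)}{-12} = \frac{\left(1 + i \sqrt{7}\right)^{2} + \left(6 + 2 \left(-1\right)\right)}{-12} = - \frac{\left(1 + i \sqrt{7}\right)^{2} + \left(6 - 2\right)}{12} = - \frac{\left(1 + i \sqrt{7}\right)^{2} + 4}{12} = - \frac{4 + \left(1 + i \sqrt{7}\right)^{2}}{12} = - \frac{1}{3} - \frac{\left(1 + i \sqrt{7}\right)^{2}}{12}$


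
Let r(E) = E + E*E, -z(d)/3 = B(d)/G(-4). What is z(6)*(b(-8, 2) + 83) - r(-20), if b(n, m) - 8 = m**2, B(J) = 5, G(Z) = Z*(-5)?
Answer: -1805/4 ≈ -451.25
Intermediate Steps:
G(Z) = -5*Z
b(n, m) = 8 + m**2
z(d) = -3/4 (z(d) = -15/((-5*(-4))) = -15/20 = -3*1/4 = -3/4)
r(E) = E + E**2
z(6)*(b(-8, 2) + 83) - r(-20) = -3*((8 + 2**2) + 83)/4 - (-20)*(1 - 20) = -3*((8 + 4) + 83)/4 - (-20)*(-19) = -3*(12 + 83)/4 - 1*380 = -3/4*95 - 380 = -285/4 - 380 = -1805/4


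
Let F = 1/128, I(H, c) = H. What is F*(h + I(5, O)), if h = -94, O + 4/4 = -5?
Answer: -89/128 ≈ -0.69531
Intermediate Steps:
O = -6 (O = -1 - 5 = -6)
F = 1/128 ≈ 0.0078125
F*(h + I(5, O)) = (-94 + 5)/128 = (1/128)*(-89) = -89/128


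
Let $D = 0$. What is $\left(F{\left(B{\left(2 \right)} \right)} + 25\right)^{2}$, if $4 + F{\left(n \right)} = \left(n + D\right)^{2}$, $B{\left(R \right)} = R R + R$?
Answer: $3249$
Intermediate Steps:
$B{\left(R \right)} = R + R^{2}$ ($B{\left(R \right)} = R^{2} + R = R + R^{2}$)
$F{\left(n \right)} = -4 + n^{2}$ ($F{\left(n \right)} = -4 + \left(n + 0\right)^{2} = -4 + n^{2}$)
$\left(F{\left(B{\left(2 \right)} \right)} + 25\right)^{2} = \left(\left(-4 + \left(2 \left(1 + 2\right)\right)^{2}\right) + 25\right)^{2} = \left(\left(-4 + \left(2 \cdot 3\right)^{2}\right) + 25\right)^{2} = \left(\left(-4 + 6^{2}\right) + 25\right)^{2} = \left(\left(-4 + 36\right) + 25\right)^{2} = \left(32 + 25\right)^{2} = 57^{2} = 3249$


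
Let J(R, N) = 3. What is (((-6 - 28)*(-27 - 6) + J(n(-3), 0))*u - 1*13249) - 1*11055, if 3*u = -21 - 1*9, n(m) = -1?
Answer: -35554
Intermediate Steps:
u = -10 (u = (-21 - 1*9)/3 = (-21 - 9)/3 = (1/3)*(-30) = -10)
(((-6 - 28)*(-27 - 6) + J(n(-3), 0))*u - 1*13249) - 1*11055 = (((-6 - 28)*(-27 - 6) + 3)*(-10) - 1*13249) - 1*11055 = ((-34*(-33) + 3)*(-10) - 13249) - 11055 = ((1122 + 3)*(-10) - 13249) - 11055 = (1125*(-10) - 13249) - 11055 = (-11250 - 13249) - 11055 = -24499 - 11055 = -35554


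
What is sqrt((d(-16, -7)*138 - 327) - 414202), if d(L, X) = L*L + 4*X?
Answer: I*sqrt(383065) ≈ 618.92*I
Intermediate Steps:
d(L, X) = L**2 + 4*X
sqrt((d(-16, -7)*138 - 327) - 414202) = sqrt((((-16)**2 + 4*(-7))*138 - 327) - 414202) = sqrt(((256 - 28)*138 - 327) - 414202) = sqrt((228*138 - 327) - 414202) = sqrt((31464 - 327) - 414202) = sqrt(31137 - 414202) = sqrt(-383065) = I*sqrt(383065)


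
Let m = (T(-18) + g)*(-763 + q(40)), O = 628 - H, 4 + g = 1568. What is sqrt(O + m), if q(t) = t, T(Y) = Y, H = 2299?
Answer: 3*I*sqrt(124381) ≈ 1058.0*I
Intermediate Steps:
g = 1564 (g = -4 + 1568 = 1564)
O = -1671 (O = 628 - 1*2299 = 628 - 2299 = -1671)
m = -1117758 (m = (-18 + 1564)*(-763 + 40) = 1546*(-723) = -1117758)
sqrt(O + m) = sqrt(-1671 - 1117758) = sqrt(-1119429) = 3*I*sqrt(124381)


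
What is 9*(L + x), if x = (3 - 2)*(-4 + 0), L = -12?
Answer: -144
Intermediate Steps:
x = -4 (x = 1*(-4) = -4)
9*(L + x) = 9*(-12 - 4) = 9*(-16) = -144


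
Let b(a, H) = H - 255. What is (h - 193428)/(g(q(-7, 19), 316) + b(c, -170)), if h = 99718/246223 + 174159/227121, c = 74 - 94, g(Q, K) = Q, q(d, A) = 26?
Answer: 3605631720633463/7437681059739 ≈ 484.78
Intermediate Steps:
c = -20
b(a, H) = -255 + H
h = 21843334445/18640804661 (h = 99718*(1/246223) + 174159*(1/227121) = 99718/246223 + 58053/75707 = 21843334445/18640804661 ≈ 1.1718)
(h - 193428)/(g(q(-7, 19), 316) + b(c, -170)) = (21843334445/18640804661 - 193428)/(26 + (-255 - 170)) = -3605631720633463/(18640804661*(26 - 425)) = -3605631720633463/18640804661/(-399) = -3605631720633463/18640804661*(-1/399) = 3605631720633463/7437681059739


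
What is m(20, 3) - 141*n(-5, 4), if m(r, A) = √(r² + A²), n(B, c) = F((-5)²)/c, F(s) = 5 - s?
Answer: 705 + √409 ≈ 725.22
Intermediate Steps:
n(B, c) = -20/c (n(B, c) = (5 - 1*(-5)²)/c = (5 - 1*25)/c = (5 - 25)/c = -20/c)
m(r, A) = √(A² + r²)
m(20, 3) - 141*n(-5, 4) = √(3² + 20²) - (-2820)/4 = √(9 + 400) - (-2820)/4 = √409 - 141*(-5) = √409 + 705 = 705 + √409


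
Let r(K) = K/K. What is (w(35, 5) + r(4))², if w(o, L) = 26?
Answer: 729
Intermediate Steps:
r(K) = 1
(w(35, 5) + r(4))² = (26 + 1)² = 27² = 729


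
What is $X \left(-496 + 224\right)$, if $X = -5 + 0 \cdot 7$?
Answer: $1360$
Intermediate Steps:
$X = -5$ ($X = -5 + 0 = -5$)
$X \left(-496 + 224\right) = - 5 \left(-496 + 224\right) = \left(-5\right) \left(-272\right) = 1360$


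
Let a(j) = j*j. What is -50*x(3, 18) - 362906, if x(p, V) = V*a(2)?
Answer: -366506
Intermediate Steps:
a(j) = j²
x(p, V) = 4*V (x(p, V) = V*2² = V*4 = 4*V)
-50*x(3, 18) - 362906 = -200*18 - 362906 = -50*72 - 362906 = -3600 - 362906 = -366506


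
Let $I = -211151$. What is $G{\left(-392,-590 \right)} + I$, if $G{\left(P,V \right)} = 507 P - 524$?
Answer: $-410419$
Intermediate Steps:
$G{\left(P,V \right)} = -524 + 507 P$
$G{\left(-392,-590 \right)} + I = \left(-524 + 507 \left(-392\right)\right) - 211151 = \left(-524 - 198744\right) - 211151 = -199268 - 211151 = -410419$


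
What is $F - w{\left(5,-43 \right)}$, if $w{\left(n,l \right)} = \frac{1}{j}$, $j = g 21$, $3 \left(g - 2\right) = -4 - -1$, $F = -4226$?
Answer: $- \frac{88747}{21} \approx -4226.0$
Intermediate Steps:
$g = 1$ ($g = 2 + \frac{-4 - -1}{3} = 2 + \frac{-4 + 1}{3} = 2 + \frac{1}{3} \left(-3\right) = 2 - 1 = 1$)
$j = 21$ ($j = 1 \cdot 21 = 21$)
$w{\left(n,l \right)} = \frac{1}{21}$
$F - w{\left(5,-43 \right)} = -4226 - \frac{1}{21} = - \frac{88747}{21}$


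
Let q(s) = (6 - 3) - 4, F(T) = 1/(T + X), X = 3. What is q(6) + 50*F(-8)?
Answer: -11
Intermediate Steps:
F(T) = 1/(3 + T) (F(T) = 1/(T + 3) = 1/(3 + T))
q(s) = -1 (q(s) = 3 - 4 = -1)
q(6) + 50*F(-8) = -1 + 50/(3 - 8) = -1 + 50/(-5) = -1 + 50*(-⅕) = -1 - 10 = -11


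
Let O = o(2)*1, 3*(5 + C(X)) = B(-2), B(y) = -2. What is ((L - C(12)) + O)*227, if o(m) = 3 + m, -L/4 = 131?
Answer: -349580/3 ≈ -1.1653e+5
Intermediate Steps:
L = -524 (L = -4*131 = -524)
C(X) = -17/3 (C(X) = -5 + (⅓)*(-2) = -5 - ⅔ = -17/3)
O = 5 (O = (3 + 2)*1 = 5*1 = 5)
((L - C(12)) + O)*227 = ((-524 - 1*(-17/3)) + 5)*227 = ((-524 + 17/3) + 5)*227 = (-1555/3 + 5)*227 = -1540/3*227 = -349580/3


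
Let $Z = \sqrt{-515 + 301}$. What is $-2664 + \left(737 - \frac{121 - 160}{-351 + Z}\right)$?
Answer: $- \frac{237834394}{123415} - \frac{39 i \sqrt{214}}{123415} \approx -1927.1 - 0.0046228 i$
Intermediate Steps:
$Z = i \sqrt{214}$ ($Z = \sqrt{-214} = i \sqrt{214} \approx 14.629 i$)
$-2664 + \left(737 - \frac{121 - 160}{-351 + Z}\right) = -2664 + \left(737 - \frac{121 - 160}{-351 + i \sqrt{214}}\right) = -2664 + \left(737 - - \frac{39}{-351 + i \sqrt{214}}\right) = -2664 + \left(737 + \frac{39}{-351 + i \sqrt{214}}\right) = -1927 + \frac{39}{-351 + i \sqrt{214}}$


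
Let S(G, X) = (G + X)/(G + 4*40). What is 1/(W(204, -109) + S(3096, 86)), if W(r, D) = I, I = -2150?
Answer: -44/94557 ≈ -0.00046533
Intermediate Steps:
W(r, D) = -2150
S(G, X) = (G + X)/(160 + G) (S(G, X) = (G + X)/(G + 160) = (G + X)/(160 + G))
1/(W(204, -109) + S(3096, 86)) = 1/(-2150 + (3096 + 86)/(160 + 3096)) = 1/(-2150 + 3182/3256) = 1/(-2150 + (1/3256)*3182) = 1/(-2150 + 43/44) = 1/(-94557/44) = -44/94557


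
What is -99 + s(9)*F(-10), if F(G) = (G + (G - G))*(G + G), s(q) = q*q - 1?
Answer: 15901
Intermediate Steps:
s(q) = -1 + q² (s(q) = q² - 1 = -1 + q²)
F(G) = 2*G² (F(G) = (G + 0)*(2*G) = G*(2*G) = 2*G²)
-99 + s(9)*F(-10) = -99 + (-1 + 9²)*(2*(-10)²) = -99 + (-1 + 81)*(2*100) = -99 + 80*200 = -99 + 16000 = 15901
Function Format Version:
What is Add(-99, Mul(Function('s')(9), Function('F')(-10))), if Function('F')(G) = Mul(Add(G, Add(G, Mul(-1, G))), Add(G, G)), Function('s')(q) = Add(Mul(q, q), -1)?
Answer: 15901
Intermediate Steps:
Function('s')(q) = Add(-1, Pow(q, 2)) (Function('s')(q) = Add(Pow(q, 2), -1) = Add(-1, Pow(q, 2)))
Function('F')(G) = Mul(2, Pow(G, 2)) (Function('F')(G) = Mul(Add(G, 0), Mul(2, G)) = Mul(G, Mul(2, G)) = Mul(2, Pow(G, 2)))
Add(-99, Mul(Function('s')(9), Function('F')(-10))) = Add(-99, Mul(Add(-1, Pow(9, 2)), Mul(2, Pow(-10, 2)))) = Add(-99, Mul(Add(-1, 81), Mul(2, 100))) = Add(-99, Mul(80, 200)) = Add(-99, 16000) = 15901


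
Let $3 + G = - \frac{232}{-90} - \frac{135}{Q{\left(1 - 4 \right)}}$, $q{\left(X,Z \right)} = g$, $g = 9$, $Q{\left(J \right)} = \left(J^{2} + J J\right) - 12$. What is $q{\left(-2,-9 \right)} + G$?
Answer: $- \frac{1253}{90} \approx -13.922$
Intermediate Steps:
$Q{\left(J \right)} = -12 + 2 J^{2}$ ($Q{\left(J \right)} = \left(J^{2} + J^{2}\right) - 12 = 2 J^{2} - 12 = -12 + 2 J^{2}$)
$q{\left(X,Z \right)} = 9$
$G = - \frac{2063}{90}$ ($G = -3 - \left(- \frac{116}{45} + \frac{135}{-12 + 2 \left(1 - 4\right)^{2}}\right) = -3 - \left(- \frac{116}{45} + \frac{135}{-12 + 2 \left(-3\right)^{2}}\right) = -3 + \left(\frac{116}{45} - \frac{135}{-12 + 2 \cdot 9}\right) = -3 + \left(\frac{116}{45} - \frac{135}{-12 + 18}\right) = -3 + \left(\frac{116}{45} - \frac{135}{6}\right) = -3 + \left(\frac{116}{45} - \frac{45}{2}\right) = -3 - \frac{1793}{90} = - \frac{2063}{90} \approx -22.922$)
$q{\left(-2,-9 \right)} + G = 9 - \frac{2063}{90} = - \frac{1253}{90}$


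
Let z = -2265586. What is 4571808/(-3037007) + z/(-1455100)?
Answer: 114081360151/2209574442850 ≈ 0.051630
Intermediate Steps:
4571808/(-3037007) + z/(-1455100) = 4571808/(-3037007) - 2265586/(-1455100) = 4571808*(-1/3037007) - 2265586*(-1/1455100) = -4571808/3037007 + 1132793/727550 = 114081360151/2209574442850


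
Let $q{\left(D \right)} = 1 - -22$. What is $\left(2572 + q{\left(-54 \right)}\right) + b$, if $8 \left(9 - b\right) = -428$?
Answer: $\frac{5315}{2} \approx 2657.5$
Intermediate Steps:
$q{\left(D \right)} = 23$ ($q{\left(D \right)} = 1 + 22 = 23$)
$b = \frac{125}{2}$ ($b = 9 - - \frac{107}{2} = 9 + \frac{107}{2} = \frac{125}{2} \approx 62.5$)
$\left(2572 + q{\left(-54 \right)}\right) + b = \left(2572 + 23\right) + \frac{125}{2} = 2595 + \frac{125}{2} = \frac{5315}{2}$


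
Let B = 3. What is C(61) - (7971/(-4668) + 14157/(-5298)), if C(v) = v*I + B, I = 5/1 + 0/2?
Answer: 429193497/1373948 ≈ 312.38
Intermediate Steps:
I = 5 (I = 5*1 + 0*(½) = 5 + 0 = 5)
C(v) = 3 + 5*v (C(v) = v*5 + 3 = 5*v + 3 = 3 + 5*v)
C(61) - (7971/(-4668) + 14157/(-5298)) = (3 + 5*61) - (7971/(-4668) + 14157/(-5298)) = (3 + 305) - (7971*(-1/4668) + 14157*(-1/5298)) = 308 - (-2657/1556 - 4719/1766) = 308 - 1*(-6017513/1373948) = 308 + 6017513/1373948 = 429193497/1373948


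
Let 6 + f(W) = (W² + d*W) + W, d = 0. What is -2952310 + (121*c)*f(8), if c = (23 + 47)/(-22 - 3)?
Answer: -14873354/5 ≈ -2.9747e+6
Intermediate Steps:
f(W) = -6 + W + W² (f(W) = -6 + ((W² + 0*W) + W) = -6 + ((W² + 0) + W) = -6 + (W² + W) = -6 + (W + W²) = -6 + W + W²)
c = -14/5 (c = 70/(-25) = 70*(-1/25) = -14/5 ≈ -2.8000)
-2952310 + (121*c)*f(8) = -2952310 + (121*(-14/5))*(-6 + 8 + 8²) = -2952310 - 1694*(-6 + 8 + 64)/5 = -2952310 - 1694/5*66 = -2952310 - 111804/5 = -14873354/5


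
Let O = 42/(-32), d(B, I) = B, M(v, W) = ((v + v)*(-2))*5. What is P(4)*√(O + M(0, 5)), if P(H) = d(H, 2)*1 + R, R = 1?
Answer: 5*I*√21/4 ≈ 5.7282*I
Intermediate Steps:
M(v, W) = -20*v (M(v, W) = ((2*v)*(-2))*5 = -4*v*5 = -20*v)
O = -21/16 (O = 42*(-1/32) = -21/16 ≈ -1.3125)
P(H) = 1 + H (P(H) = H*1 + 1 = H + 1 = 1 + H)
P(4)*√(O + M(0, 5)) = (1 + 4)*√(-21/16 - 20*0) = 5*√(-21/16 + 0) = 5*√(-21/16) = 5*(I*√21/4) = 5*I*√21/4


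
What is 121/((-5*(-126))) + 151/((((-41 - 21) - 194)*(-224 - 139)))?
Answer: 1889903/9757440 ≈ 0.19369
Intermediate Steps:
121/((-5*(-126))) + 151/((((-41 - 21) - 194)*(-224 - 139))) = 121/630 + 151/(((-62 - 194)*(-363))) = 121*(1/630) + 151/((-256*(-363))) = 121/630 + 151/92928 = 1889903/9757440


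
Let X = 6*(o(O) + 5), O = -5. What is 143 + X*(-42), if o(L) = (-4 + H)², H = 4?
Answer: -1117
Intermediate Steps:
o(L) = 0 (o(L) = (-4 + 4)² = 0² = 0)
X = 30 (X = 6*(0 + 5) = 6*5 = 30)
143 + X*(-42) = 143 + 30*(-42) = 143 - 1260 = -1117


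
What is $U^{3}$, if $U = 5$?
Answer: $125$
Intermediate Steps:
$U^{3} = 5^{3} = 125$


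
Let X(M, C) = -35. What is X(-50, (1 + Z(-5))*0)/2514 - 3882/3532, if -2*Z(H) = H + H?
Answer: -1235371/1109931 ≈ -1.1130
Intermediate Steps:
Z(H) = -H (Z(H) = -(H + H)/2 = -H)
X(-50, (1 + Z(-5))*0)/2514 - 3882/3532 = -35/2514 - 3882/3532 = -35*1/2514 - 3882*1/3532 = -35/2514 - 1941/1766 = -1235371/1109931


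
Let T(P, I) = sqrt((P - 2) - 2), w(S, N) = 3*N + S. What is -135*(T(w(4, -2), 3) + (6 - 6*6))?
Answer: 4050 - 135*I*sqrt(6) ≈ 4050.0 - 330.68*I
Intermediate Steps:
w(S, N) = S + 3*N
T(P, I) = sqrt(-4 + P) (T(P, I) = sqrt((-2 + P) - 2) = sqrt(-4 + P))
-135*(T(w(4, -2), 3) + (6 - 6*6)) = -135*(sqrt(-4 + (4 + 3*(-2))) + (6 - 6*6)) = -135*(sqrt(-4 + (4 - 6)) + (6 - 36)) = -135*(sqrt(-4 - 2) - 30) = -135*(sqrt(-6) - 30) = -135*(I*sqrt(6) - 30) = -135*(-30 + I*sqrt(6)) = 4050 - 135*I*sqrt(6)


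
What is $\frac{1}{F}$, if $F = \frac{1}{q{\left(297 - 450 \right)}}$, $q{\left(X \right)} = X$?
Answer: $-153$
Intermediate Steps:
$F = - \frac{1}{153}$ ($F = \frac{1}{297 - 450} = \frac{1}{-153} = - \frac{1}{153} \approx -0.0065359$)
$\frac{1}{F} = \frac{1}{- \frac{1}{153}} = -153$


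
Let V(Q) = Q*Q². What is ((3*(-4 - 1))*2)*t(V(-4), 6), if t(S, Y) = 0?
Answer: 0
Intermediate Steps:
V(Q) = Q³
((3*(-4 - 1))*2)*t(V(-4), 6) = ((3*(-4 - 1))*2)*0 = ((3*(-5))*2)*0 = -15*2*0 = -30*0 = 0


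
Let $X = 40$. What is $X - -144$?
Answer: $184$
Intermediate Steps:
$X - -144 = 40 - -144 = 40 + 144 = 184$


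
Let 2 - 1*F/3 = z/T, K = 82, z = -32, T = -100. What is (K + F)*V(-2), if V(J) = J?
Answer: -4352/25 ≈ -174.08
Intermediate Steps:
F = 126/25 (F = 6 - (-96)/(-100) = 6 - (-96)*(-1)/100 = 6 - 3*8/25 = 6 - 24/25 = 126/25 ≈ 5.0400)
(K + F)*V(-2) = (82 + 126/25)*(-2) = (2176/25)*(-2) = -4352/25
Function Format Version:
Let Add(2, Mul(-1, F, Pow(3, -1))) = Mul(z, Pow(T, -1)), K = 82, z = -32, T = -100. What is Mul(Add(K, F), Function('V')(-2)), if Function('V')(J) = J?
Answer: Rational(-4352, 25) ≈ -174.08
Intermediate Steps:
F = Rational(126, 25) (F = Add(6, Mul(-3, Mul(-32, Pow(-100, -1)))) = Add(6, Mul(-3, Mul(-32, Rational(-1, 100)))) = Add(6, Mul(-3, Rational(8, 25))) = Add(6, Rational(-24, 25)) = Rational(126, 25) ≈ 5.0400)
Mul(Add(K, F), Function('V')(-2)) = Mul(Add(82, Rational(126, 25)), -2) = Mul(Rational(2176, 25), -2) = Rational(-4352, 25)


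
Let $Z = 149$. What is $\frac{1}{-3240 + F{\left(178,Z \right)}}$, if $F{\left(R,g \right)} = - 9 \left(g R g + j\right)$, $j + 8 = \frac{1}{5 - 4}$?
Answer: $- \frac{1}{35569179} \approx -2.8114 \cdot 10^{-8}$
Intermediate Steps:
$j = -7$ ($j = -8 + \frac{1}{5 - 4} = -8 + 1^{-1} = -8 + 1 = -7$)
$F{\left(R,g \right)} = 63 - 9 R g^{2}$ ($F{\left(R,g \right)} = - 9 \left(g R g - 7\right) = - 9 \left(R g g - 7\right) = - 9 \left(R g^{2} - 7\right) = - 9 \left(-7 + R g^{2}\right) = 63 - 9 R g^{2}$)
$\frac{1}{-3240 + F{\left(178,Z \right)}} = \frac{1}{-3240 + \left(63 - 1602 \cdot 149^{2}\right)} = \frac{1}{-3240 + \left(63 - 1602 \cdot 22201\right)} = \frac{1}{-3240 + \left(63 - 35566002\right)} = \frac{1}{-3240 - 35565939} = \frac{1}{-35569179} = - \frac{1}{35569179}$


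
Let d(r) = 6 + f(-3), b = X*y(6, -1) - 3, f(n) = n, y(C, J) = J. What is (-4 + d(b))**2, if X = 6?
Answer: 1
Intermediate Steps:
b = -9 (b = 6*(-1) - 3 = -6 - 3 = -9)
d(r) = 3 (d(r) = 6 - 3 = 3)
(-4 + d(b))**2 = (-4 + 3)**2 = (-1)**2 = 1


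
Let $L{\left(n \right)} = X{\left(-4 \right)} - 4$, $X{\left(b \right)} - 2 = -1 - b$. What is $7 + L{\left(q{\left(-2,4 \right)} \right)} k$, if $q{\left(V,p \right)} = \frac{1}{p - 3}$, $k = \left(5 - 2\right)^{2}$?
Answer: $16$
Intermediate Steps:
$k = 9$ ($k = 3^{2} = 9$)
$X{\left(b \right)} = 1 - b$ ($X{\left(b \right)} = 2 - \left(1 + b\right) = 1 - b$)
$q{\left(V,p \right)} = \frac{1}{-3 + p}$
$L{\left(n \right)} = 1$ ($L{\left(n \right)} = \left(1 - -4\right) - 4 = \left(1 + 4\right) - 4 = 5 - 4 = 1$)
$7 + L{\left(q{\left(-2,4 \right)} \right)} k = 7 + 1 \cdot 9 = 7 + 9 = 16$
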